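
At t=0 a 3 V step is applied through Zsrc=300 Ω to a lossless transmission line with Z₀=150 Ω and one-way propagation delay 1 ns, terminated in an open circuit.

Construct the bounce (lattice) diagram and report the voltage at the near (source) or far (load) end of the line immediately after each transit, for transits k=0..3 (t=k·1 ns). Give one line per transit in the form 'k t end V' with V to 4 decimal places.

Γ_L=1.000000, Γ_S=0.333333; launch V₁=3·150/450=1.000000
k=0 src: V=1.0000
k=1 load: inc=1.000000, refl=1.000000·1.000000=1.0000; V=0.000000+1.000000+1.000000=2.0000
k=2 src: inc=1.000000, refl=1.000000·0.333333=0.3333; V=1.000000+1.000000+0.333333=2.3333
k=3 load: inc=0.333333, refl=0.333333·1.000000=0.3333; V=2.000000+0.333333+0.333333=2.6667

0 0 source 1.0000
1 1 load 2.0000
2 2 source 2.3333
3 3 load 2.6667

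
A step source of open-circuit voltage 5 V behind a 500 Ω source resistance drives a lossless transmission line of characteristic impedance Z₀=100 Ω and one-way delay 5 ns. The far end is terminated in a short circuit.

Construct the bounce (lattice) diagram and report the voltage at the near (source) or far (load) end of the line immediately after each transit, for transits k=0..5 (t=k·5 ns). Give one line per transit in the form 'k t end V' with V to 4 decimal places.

0 0 source 0.8333
1 5 load 0.0000
2 10 source -0.5556
3 15 load 0.0000
4 20 source 0.3704
5 25 load 0.0000

Γ_L=-1.000000, Γ_S=0.666667; launch V₁=5·100/600=0.833333
k=0 src: V=0.8333
k=1 load: inc=0.833333, refl=0.833333·-1.000000=-0.8333; V=0.000000+0.833333+-0.833333=0.0000
k=2 src: inc=-0.833333, refl=-0.833333·0.666667=-0.5556; V=0.833333+-0.833333+-0.555556=-0.5556
k=3 load: inc=-0.555556, refl=-0.555556·-1.000000=0.5556; V=0.000000+-0.555556+0.555556=0.0000
k=4 src: inc=0.555556, refl=0.555556·0.666667=0.3704; V=-0.555556+0.555556+0.370370=0.3704
k=5 load: inc=0.370370, refl=0.370370·-1.000000=-0.3704; V=0.000000+0.370370+-0.370370=0.0000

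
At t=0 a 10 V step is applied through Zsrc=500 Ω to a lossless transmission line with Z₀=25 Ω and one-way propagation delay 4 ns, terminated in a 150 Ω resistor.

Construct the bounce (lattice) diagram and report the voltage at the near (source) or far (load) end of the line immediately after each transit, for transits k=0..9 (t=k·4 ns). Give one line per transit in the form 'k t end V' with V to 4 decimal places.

0 0 source 0.4762
1 4 load 0.8163
2 8 source 1.1241
3 12 load 1.3439
4 16 source 1.5428
5 20 load 1.6848
6 24 source 1.8134
7 28 load 1.9052
8 32 source 1.9882
9 36 load 2.0476

Γ_L=0.714286, Γ_S=0.904762; launch V₁=10·25/525=0.476190
k=0 src: V=0.4762
k=1 load: inc=0.476190, refl=0.476190·0.714286=0.3401; V=0.000000+0.476190+0.340136=0.8163
k=2 src: inc=0.340136, refl=0.340136·0.904762=0.3077; V=0.476190+0.340136+0.307742=1.1241
k=3 load: inc=0.307742, refl=0.307742·0.714286=0.2198; V=0.816327+0.307742+0.219816=1.3439
k=4 src: inc=0.219816, refl=0.219816·0.904762=0.1989; V=1.124069+0.219816+0.198881=1.5428
k=5 load: inc=0.198881, refl=0.198881·0.714286=0.1421; V=1.343884+0.198881+0.142058=1.6848
k=6 src: inc=0.142058, refl=0.142058·0.904762=0.1285; V=1.542765+0.142058+0.128529=1.8134
k=7 load: inc=0.128529, refl=0.128529·0.714286=0.0918; V=1.684823+0.128529+0.091806=1.9052
k=8 src: inc=0.091806, refl=0.091806·0.904762=0.0831; V=1.813352+0.091806+0.083063=1.9882
k=9 load: inc=0.083063, refl=0.083063·0.714286=0.0593; V=1.905158+0.083063+0.059330=2.0476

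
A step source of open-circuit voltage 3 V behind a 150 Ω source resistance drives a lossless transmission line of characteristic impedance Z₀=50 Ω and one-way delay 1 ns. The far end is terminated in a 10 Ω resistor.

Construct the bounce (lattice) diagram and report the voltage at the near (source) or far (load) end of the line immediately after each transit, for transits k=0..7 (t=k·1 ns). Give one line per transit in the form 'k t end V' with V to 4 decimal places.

0 0 source 0.7500
1 1 load 0.2500
2 2 source 0.0000
3 3 load 0.1667
4 4 source 0.2500
5 5 load 0.1944
6 6 source 0.1667
7 7 load 0.1852

Γ_L=-0.666667, Γ_S=0.500000; launch V₁=3·50/200=0.750000
k=0 src: V=0.7500
k=1 load: inc=0.750000, refl=0.750000·-0.666667=-0.5000; V=0.000000+0.750000+-0.500000=0.2500
k=2 src: inc=-0.500000, refl=-0.500000·0.500000=-0.2500; V=0.750000+-0.500000+-0.250000=0.0000
k=3 load: inc=-0.250000, refl=-0.250000·-0.666667=0.1667; V=0.250000+-0.250000+0.166667=0.1667
k=4 src: inc=0.166667, refl=0.166667·0.500000=0.0833; V=0.000000+0.166667+0.083333=0.2500
k=5 load: inc=0.083333, refl=0.083333·-0.666667=-0.0556; V=0.166667+0.083333+-0.055556=0.1944
k=6 src: inc=-0.055556, refl=-0.055556·0.500000=-0.0278; V=0.250000+-0.055556+-0.027778=0.1667
k=7 load: inc=-0.027778, refl=-0.027778·-0.666667=0.0185; V=0.194444+-0.027778+0.018519=0.1852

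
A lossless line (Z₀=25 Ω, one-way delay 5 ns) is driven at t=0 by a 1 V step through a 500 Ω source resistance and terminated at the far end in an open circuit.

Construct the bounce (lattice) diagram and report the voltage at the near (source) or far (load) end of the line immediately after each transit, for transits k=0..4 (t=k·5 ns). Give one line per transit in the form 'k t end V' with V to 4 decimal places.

0 0 source 0.0476
1 5 load 0.0952
2 10 source 0.1383
3 15 load 0.1814
4 20 source 0.2204

Γ_L=1.000000, Γ_S=0.904762; launch V₁=1·25/525=0.047619
k=0 src: V=0.0476
k=1 load: inc=0.047619, refl=0.047619·1.000000=0.0476; V=0.000000+0.047619+0.047619=0.0952
k=2 src: inc=0.047619, refl=0.047619·0.904762=0.0431; V=0.047619+0.047619+0.043084=0.1383
k=3 load: inc=0.043084, refl=0.043084·1.000000=0.0431; V=0.095238+0.043084+0.043084=0.1814
k=4 src: inc=0.043084, refl=0.043084·0.904762=0.0390; V=0.138322+0.043084+0.038981=0.2204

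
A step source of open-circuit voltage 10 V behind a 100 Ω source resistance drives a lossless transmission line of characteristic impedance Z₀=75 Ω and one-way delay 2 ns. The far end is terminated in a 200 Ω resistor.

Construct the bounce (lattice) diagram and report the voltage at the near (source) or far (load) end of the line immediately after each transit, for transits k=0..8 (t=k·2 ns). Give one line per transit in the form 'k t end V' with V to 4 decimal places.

0 0 source 4.2857
1 2 load 6.2338
2 4 source 6.5121
3 6 load 6.6386
4 8 source 6.6566
5 10 load 6.6648
6 12 source 6.6660
7 14 load 6.6665
8 16 source 6.6666

Γ_L=0.454545, Γ_S=0.142857; launch V₁=10·75/175=4.285714
k=0 src: V=4.2857
k=1 load: inc=4.285714, refl=4.285714·0.454545=1.9481; V=0.000000+4.285714+1.948052=6.2338
k=2 src: inc=1.948052, refl=1.948052·0.142857=0.2783; V=4.285714+1.948052+0.278293=6.5121
k=3 load: inc=0.278293, refl=0.278293·0.454545=0.1265; V=6.233766+0.278293+0.126497=6.6386
k=4 src: inc=0.126497, refl=0.126497·0.142857=0.0181; V=6.512059+0.126497+0.018071=6.6566
k=5 load: inc=0.018071, refl=0.018071·0.454545=0.0082; V=6.638556+0.018071+0.008214=6.6648
k=6 src: inc=0.008214, refl=0.008214·0.142857=0.0012; V=6.656627+0.008214+0.001173=6.6660
k=7 load: inc=0.001173, refl=0.001173·0.454545=0.0005; V=6.664841+0.001173+0.000533=6.6665
k=8 src: inc=0.000533, refl=0.000533·0.142857=0.0001; V=6.666015+0.000533+0.000076=6.6666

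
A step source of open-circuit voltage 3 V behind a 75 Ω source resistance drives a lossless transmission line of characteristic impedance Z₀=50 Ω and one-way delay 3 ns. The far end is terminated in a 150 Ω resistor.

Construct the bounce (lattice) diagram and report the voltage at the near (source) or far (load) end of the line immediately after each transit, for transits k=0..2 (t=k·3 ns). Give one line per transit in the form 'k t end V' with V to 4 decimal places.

Γ_L=0.500000, Γ_S=0.200000; launch V₁=3·50/125=1.200000
k=0 src: V=1.2000
k=1 load: inc=1.200000, refl=1.200000·0.500000=0.6000; V=0.000000+1.200000+0.600000=1.8000
k=2 src: inc=0.600000, refl=0.600000·0.200000=0.1200; V=1.200000+0.600000+0.120000=1.9200

0 0 source 1.2000
1 3 load 1.8000
2 6 source 1.9200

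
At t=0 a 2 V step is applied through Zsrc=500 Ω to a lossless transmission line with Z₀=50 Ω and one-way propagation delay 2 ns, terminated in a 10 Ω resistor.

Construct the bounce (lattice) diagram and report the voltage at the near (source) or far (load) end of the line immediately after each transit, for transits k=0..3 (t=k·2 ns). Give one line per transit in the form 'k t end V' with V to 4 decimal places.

Γ_L=-0.666667, Γ_S=0.818182; launch V₁=2·50/550=0.181818
k=0 src: V=0.1818
k=1 load: inc=0.181818, refl=0.181818·-0.666667=-0.1212; V=0.000000+0.181818+-0.121212=0.0606
k=2 src: inc=-0.121212, refl=-0.121212·0.818182=-0.0992; V=0.181818+-0.121212+-0.099174=-0.0386
k=3 load: inc=-0.099174, refl=-0.099174·-0.666667=0.0661; V=0.060606+-0.099174+0.066116=0.0275

0 0 source 0.1818
1 2 load 0.0606
2 4 source -0.0386
3 6 load 0.0275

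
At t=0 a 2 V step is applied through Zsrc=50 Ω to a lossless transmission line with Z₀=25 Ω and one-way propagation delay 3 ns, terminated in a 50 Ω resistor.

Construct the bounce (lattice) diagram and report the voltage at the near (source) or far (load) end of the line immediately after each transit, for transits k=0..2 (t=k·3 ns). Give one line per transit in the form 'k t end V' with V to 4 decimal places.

0 0 source 0.6667
1 3 load 0.8889
2 6 source 0.9630

Γ_L=0.333333, Γ_S=0.333333; launch V₁=2·25/75=0.666667
k=0 src: V=0.6667
k=1 load: inc=0.666667, refl=0.666667·0.333333=0.2222; V=0.000000+0.666667+0.222222=0.8889
k=2 src: inc=0.222222, refl=0.222222·0.333333=0.0741; V=0.666667+0.222222+0.074074=0.9630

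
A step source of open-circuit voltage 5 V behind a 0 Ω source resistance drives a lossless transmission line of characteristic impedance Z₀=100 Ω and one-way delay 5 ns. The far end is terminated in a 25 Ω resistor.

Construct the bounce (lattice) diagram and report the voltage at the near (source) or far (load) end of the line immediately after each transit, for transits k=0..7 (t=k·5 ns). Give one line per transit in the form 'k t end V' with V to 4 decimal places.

0 0 source 5.0000
1 5 load 2.0000
2 10 source 5.0000
3 15 load 3.2000
4 20 source 5.0000
5 25 load 3.9200
6 30 source 5.0000
7 35 load 4.3520

Γ_L=-0.600000, Γ_S=-1.000000; launch V₁=5·100/100=5.000000
k=0 src: V=5.0000
k=1 load: inc=5.000000, refl=5.000000·-0.600000=-3.0000; V=0.000000+5.000000+-3.000000=2.0000
k=2 src: inc=-3.000000, refl=-3.000000·-1.000000=3.0000; V=5.000000+-3.000000+3.000000=5.0000
k=3 load: inc=3.000000, refl=3.000000·-0.600000=-1.8000; V=2.000000+3.000000+-1.800000=3.2000
k=4 src: inc=-1.800000, refl=-1.800000·-1.000000=1.8000; V=5.000000+-1.800000+1.800000=5.0000
k=5 load: inc=1.800000, refl=1.800000·-0.600000=-1.0800; V=3.200000+1.800000+-1.080000=3.9200
k=6 src: inc=-1.080000, refl=-1.080000·-1.000000=1.0800; V=5.000000+-1.080000+1.080000=5.0000
k=7 load: inc=1.080000, refl=1.080000·-0.600000=-0.6480; V=3.920000+1.080000+-0.648000=4.3520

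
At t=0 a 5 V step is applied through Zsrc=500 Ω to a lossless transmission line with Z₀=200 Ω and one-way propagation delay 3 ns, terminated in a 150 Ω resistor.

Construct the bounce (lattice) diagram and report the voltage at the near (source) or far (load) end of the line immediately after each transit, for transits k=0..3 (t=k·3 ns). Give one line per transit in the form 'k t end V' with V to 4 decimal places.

0 0 source 1.4286
1 3 load 1.2245
2 6 source 1.1370
3 9 load 1.1495

Γ_L=-0.142857, Γ_S=0.428571; launch V₁=5·200/700=1.428571
k=0 src: V=1.4286
k=1 load: inc=1.428571, refl=1.428571·-0.142857=-0.2041; V=0.000000+1.428571+-0.204082=1.2245
k=2 src: inc=-0.204082, refl=-0.204082·0.428571=-0.0875; V=1.428571+-0.204082+-0.087464=1.1370
k=3 load: inc=-0.087464, refl=-0.087464·-0.142857=0.0125; V=1.224490+-0.087464+0.012495=1.1495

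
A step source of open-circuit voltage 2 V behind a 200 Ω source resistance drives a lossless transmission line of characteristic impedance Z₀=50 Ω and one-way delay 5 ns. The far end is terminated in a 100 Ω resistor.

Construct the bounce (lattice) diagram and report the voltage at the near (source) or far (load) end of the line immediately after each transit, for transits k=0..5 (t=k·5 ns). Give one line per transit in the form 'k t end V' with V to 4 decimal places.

Γ_L=0.333333, Γ_S=0.600000; launch V₁=2·50/250=0.400000
k=0 src: V=0.4000
k=1 load: inc=0.400000, refl=0.400000·0.333333=0.1333; V=0.000000+0.400000+0.133333=0.5333
k=2 src: inc=0.133333, refl=0.133333·0.600000=0.0800; V=0.400000+0.133333+0.080000=0.6133
k=3 load: inc=0.080000, refl=0.080000·0.333333=0.0267; V=0.533333+0.080000+0.026667=0.6400
k=4 src: inc=0.026667, refl=0.026667·0.600000=0.0160; V=0.613333+0.026667+0.016000=0.6560
k=5 load: inc=0.016000, refl=0.016000·0.333333=0.0053; V=0.640000+0.016000+0.005333=0.6613

0 0 source 0.4000
1 5 load 0.5333
2 10 source 0.6133
3 15 load 0.6400
4 20 source 0.6560
5 25 load 0.6613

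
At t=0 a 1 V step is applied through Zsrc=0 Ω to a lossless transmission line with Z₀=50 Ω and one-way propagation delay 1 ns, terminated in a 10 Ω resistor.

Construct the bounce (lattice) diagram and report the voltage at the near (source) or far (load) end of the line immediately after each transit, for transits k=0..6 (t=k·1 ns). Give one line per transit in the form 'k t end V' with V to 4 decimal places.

Γ_L=-0.666667, Γ_S=-1.000000; launch V₁=1·50/50=1.000000
k=0 src: V=1.0000
k=1 load: inc=1.000000, refl=1.000000·-0.666667=-0.6667; V=0.000000+1.000000+-0.666667=0.3333
k=2 src: inc=-0.666667, refl=-0.666667·-1.000000=0.6667; V=1.000000+-0.666667+0.666667=1.0000
k=3 load: inc=0.666667, refl=0.666667·-0.666667=-0.4444; V=0.333333+0.666667+-0.444444=0.5556
k=4 src: inc=-0.444444, refl=-0.444444·-1.000000=0.4444; V=1.000000+-0.444444+0.444444=1.0000
k=5 load: inc=0.444444, refl=0.444444·-0.666667=-0.2963; V=0.555556+0.444444+-0.296296=0.7037
k=6 src: inc=-0.296296, refl=-0.296296·-1.000000=0.2963; V=1.000000+-0.296296+0.296296=1.0000

0 0 source 1.0000
1 1 load 0.3333
2 2 source 1.0000
3 3 load 0.5556
4 4 source 1.0000
5 5 load 0.7037
6 6 source 1.0000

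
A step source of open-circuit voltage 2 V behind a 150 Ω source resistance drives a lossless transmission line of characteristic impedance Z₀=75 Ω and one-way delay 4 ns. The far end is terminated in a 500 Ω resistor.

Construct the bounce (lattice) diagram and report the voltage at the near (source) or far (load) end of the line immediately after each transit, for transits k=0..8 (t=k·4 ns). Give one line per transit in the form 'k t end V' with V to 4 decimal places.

Γ_L=0.739130, Γ_S=0.333333; launch V₁=2·75/225=0.666667
k=0 src: V=0.6667
k=1 load: inc=0.666667, refl=0.666667·0.739130=0.4928; V=0.000000+0.666667+0.492754=1.1594
k=2 src: inc=0.492754, refl=0.492754·0.333333=0.1643; V=0.666667+0.492754+0.164251=1.3237
k=3 load: inc=0.164251, refl=0.164251·0.739130=0.1214; V=1.159420+0.164251+0.121403=1.4451
k=4 src: inc=0.121403, refl=0.121403·0.333333=0.0405; V=1.323671+0.121403+0.040468=1.4855
k=5 load: inc=0.040468, refl=0.040468·0.739130=0.0299; V=1.445075+0.040468+0.029911=1.5155
k=6 src: inc=0.029911, refl=0.029911·0.333333=0.0100; V=1.485542+0.029911+0.009970=1.5254
k=7 load: inc=0.009970, refl=0.009970·0.739130=0.0074; V=1.515453+0.009970+0.007369=1.5328
k=8 src: inc=0.007369, refl=0.007369·0.333333=0.0025; V=1.525423+0.007369+0.002456=1.5352

0 0 source 0.6667
1 4 load 1.1594
2 8 source 1.3237
3 12 load 1.4451
4 16 source 1.4855
5 20 load 1.5155
6 24 source 1.5254
7 28 load 1.5328
8 32 source 1.5352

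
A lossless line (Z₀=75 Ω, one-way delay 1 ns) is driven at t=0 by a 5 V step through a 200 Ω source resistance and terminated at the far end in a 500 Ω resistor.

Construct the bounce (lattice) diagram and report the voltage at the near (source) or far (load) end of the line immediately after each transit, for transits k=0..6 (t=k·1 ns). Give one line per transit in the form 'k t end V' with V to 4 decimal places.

0 0 source 1.3636
1 1 load 2.3715
2 2 source 2.8297
3 3 load 3.1683
4 4 source 3.3222
5 5 load 3.4360
6 6 source 3.4877

Γ_L=0.739130, Γ_S=0.454545; launch V₁=5·75/275=1.363636
k=0 src: V=1.3636
k=1 load: inc=1.363636, refl=1.363636·0.739130=1.0079; V=0.000000+1.363636+1.007905=2.3715
k=2 src: inc=1.007905, refl=1.007905·0.454545=0.4581; V=1.363636+1.007905+0.458139=2.8297
k=3 load: inc=0.458139, refl=0.458139·0.739130=0.3386; V=2.371542+0.458139+0.338624=3.1683
k=4 src: inc=0.338624, refl=0.338624·0.454545=0.1539; V=2.829680+0.338624+0.153920=3.3222
k=5 load: inc=0.153920, refl=0.153920·0.739130=0.1138; V=3.168304+0.153920+0.113767=3.4360
k=6 src: inc=0.113767, refl=0.113767·0.454545=0.0517; V=3.322225+0.113767+0.051712=3.4877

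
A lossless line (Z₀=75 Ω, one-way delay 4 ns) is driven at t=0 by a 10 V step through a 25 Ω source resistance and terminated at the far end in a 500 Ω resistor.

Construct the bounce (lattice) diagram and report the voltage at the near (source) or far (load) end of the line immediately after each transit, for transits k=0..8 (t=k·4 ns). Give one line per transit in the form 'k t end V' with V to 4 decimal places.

0 0 source 7.5000
1 4 load 13.0435
2 8 source 10.2717
3 12 load 8.2231
4 16 source 9.2474
5 20 load 10.0045
6 24 source 9.6260
7 28 load 9.3462
8 32 source 9.4861

Γ_L=0.739130, Γ_S=-0.500000; launch V₁=10·75/100=7.500000
k=0 src: V=7.5000
k=1 load: inc=7.500000, refl=7.500000·0.739130=5.5435; V=0.000000+7.500000+5.543478=13.0435
k=2 src: inc=5.543478, refl=5.543478·-0.500000=-2.7717; V=7.500000+5.543478+-2.771739=10.2717
k=3 load: inc=-2.771739, refl=-2.771739·0.739130=-2.0487; V=13.043478+-2.771739+-2.048677=8.2231
k=4 src: inc=-2.048677, refl=-2.048677·-0.500000=1.0243; V=10.271739+-2.048677+1.024338=9.2474
k=5 load: inc=1.024338, refl=1.024338·0.739130=0.7571; V=8.223062+1.024338+0.757120=10.0045
k=6 src: inc=0.757120, refl=0.757120·-0.500000=-0.3786; V=9.247401+0.757120+-0.378560=9.6260
k=7 load: inc=-0.378560, refl=-0.378560·0.739130=-0.2798; V=10.004520+-0.378560+-0.279805=9.3462
k=8 src: inc=-0.279805, refl=-0.279805·-0.500000=0.1399; V=9.625961+-0.279805+0.139903=9.4861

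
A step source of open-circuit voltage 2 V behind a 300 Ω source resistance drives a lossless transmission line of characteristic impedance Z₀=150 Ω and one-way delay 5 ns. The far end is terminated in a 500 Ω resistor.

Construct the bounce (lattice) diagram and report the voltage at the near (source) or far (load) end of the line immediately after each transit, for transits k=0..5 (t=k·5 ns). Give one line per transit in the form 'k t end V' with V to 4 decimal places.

0 0 source 0.6667
1 5 load 1.0256
2 10 source 1.1453
3 15 load 1.2097
4 20 source 1.2312
5 25 load 1.2428

Γ_L=0.538462, Γ_S=0.333333; launch V₁=2·150/450=0.666667
k=0 src: V=0.6667
k=1 load: inc=0.666667, refl=0.666667·0.538462=0.3590; V=0.000000+0.666667+0.358974=1.0256
k=2 src: inc=0.358974, refl=0.358974·0.333333=0.1197; V=0.666667+0.358974+0.119658=1.1453
k=3 load: inc=0.119658, refl=0.119658·0.538462=0.0644; V=1.025641+0.119658+0.064431=1.2097
k=4 src: inc=0.064431, refl=0.064431·0.333333=0.0215; V=1.145299+0.064431+0.021477=1.2312
k=5 load: inc=0.021477, refl=0.021477·0.538462=0.0116; V=1.209730+0.021477+0.011565=1.2428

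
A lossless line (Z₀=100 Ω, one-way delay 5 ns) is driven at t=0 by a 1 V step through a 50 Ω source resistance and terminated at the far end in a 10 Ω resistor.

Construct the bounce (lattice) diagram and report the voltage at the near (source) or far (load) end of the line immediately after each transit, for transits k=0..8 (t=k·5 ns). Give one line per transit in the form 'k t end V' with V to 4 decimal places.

Γ_L=-0.818182, Γ_S=-0.333333; launch V₁=1·100/150=0.666667
k=0 src: V=0.6667
k=1 load: inc=0.666667, refl=0.666667·-0.818182=-0.5455; V=0.000000+0.666667+-0.545455=0.1212
k=2 src: inc=-0.545455, refl=-0.545455·-0.333333=0.1818; V=0.666667+-0.545455+0.181818=0.3030
k=3 load: inc=0.181818, refl=0.181818·-0.818182=-0.1488; V=0.121212+0.181818+-0.148760=0.1543
k=4 src: inc=-0.148760, refl=-0.148760·-0.333333=0.0496; V=0.303030+-0.148760+0.049587=0.2039
k=5 load: inc=0.049587, refl=0.049587·-0.818182=-0.0406; V=0.154270+0.049587+-0.040571=0.1633
k=6 src: inc=-0.040571, refl=-0.040571·-0.333333=0.0135; V=0.203857+-0.040571+0.013524=0.1768
k=7 load: inc=0.013524, refl=0.013524·-0.818182=-0.0111; V=0.163286+0.013524+-0.011065=0.1657
k=8 src: inc=-0.011065, refl=-0.011065·-0.333333=0.0037; V=0.176809+-0.011065+0.003688=0.1694

0 0 source 0.6667
1 5 load 0.1212
2 10 source 0.3030
3 15 load 0.1543
4 20 source 0.2039
5 25 load 0.1633
6 30 source 0.1768
7 35 load 0.1657
8 40 source 0.1694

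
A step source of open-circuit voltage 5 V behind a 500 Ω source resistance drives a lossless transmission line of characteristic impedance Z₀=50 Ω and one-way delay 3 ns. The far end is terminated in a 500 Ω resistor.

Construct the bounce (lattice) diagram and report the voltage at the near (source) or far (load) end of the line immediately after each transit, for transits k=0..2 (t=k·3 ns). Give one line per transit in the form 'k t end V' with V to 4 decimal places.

Γ_L=0.818182, Γ_S=0.818182; launch V₁=5·50/550=0.454545
k=0 src: V=0.4545
k=1 load: inc=0.454545, refl=0.454545·0.818182=0.3719; V=0.000000+0.454545+0.371901=0.8264
k=2 src: inc=0.371901, refl=0.371901·0.818182=0.3043; V=0.454545+0.371901+0.304282=1.1307

0 0 source 0.4545
1 3 load 0.8264
2 6 source 1.1307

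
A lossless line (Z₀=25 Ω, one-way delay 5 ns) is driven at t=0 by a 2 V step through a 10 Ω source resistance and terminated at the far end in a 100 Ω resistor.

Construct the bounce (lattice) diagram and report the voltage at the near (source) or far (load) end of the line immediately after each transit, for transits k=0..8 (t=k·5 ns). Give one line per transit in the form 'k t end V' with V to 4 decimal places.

Γ_L=0.600000, Γ_S=-0.428571; launch V₁=2·25/35=1.428571
k=0 src: V=1.4286
k=1 load: inc=1.428571, refl=1.428571·0.600000=0.8571; V=0.000000+1.428571+0.857143=2.2857
k=2 src: inc=0.857143, refl=0.857143·-0.428571=-0.3673; V=1.428571+0.857143+-0.367347=1.9184
k=3 load: inc=-0.367347, refl=-0.367347·0.600000=-0.2204; V=2.285714+-0.367347+-0.220408=1.6980
k=4 src: inc=-0.220408, refl=-0.220408·-0.428571=0.0945; V=1.918367+-0.220408+0.094461=1.7924
k=5 load: inc=0.094461, refl=0.094461·0.600000=0.0567; V=1.697959+0.094461+0.056676=1.8491
k=6 src: inc=0.056676, refl=0.056676·-0.428571=-0.0243; V=1.792420+0.056676+-0.024290=1.8248
k=7 load: inc=-0.024290, refl=-0.024290·0.600000=-0.0146; V=1.849096+-0.024290+-0.014574=1.8102
k=8 src: inc=-0.014574, refl=-0.014574·-0.428571=0.0062; V=1.824806+-0.014574+0.006246=1.8165

0 0 source 1.4286
1 5 load 2.2857
2 10 source 1.9184
3 15 load 1.6980
4 20 source 1.7924
5 25 load 1.8491
6 30 source 1.8248
7 35 load 1.8102
8 40 source 1.8165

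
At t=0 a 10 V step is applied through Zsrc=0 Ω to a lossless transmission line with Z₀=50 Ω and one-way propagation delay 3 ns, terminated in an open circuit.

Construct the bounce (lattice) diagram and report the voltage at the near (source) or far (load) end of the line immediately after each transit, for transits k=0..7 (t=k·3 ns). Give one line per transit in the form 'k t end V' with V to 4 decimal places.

0 0 source 10.0000
1 3 load 20.0000
2 6 source 10.0000
3 9 load 0.0000
4 12 source 10.0000
5 15 load 20.0000
6 18 source 10.0000
7 21 load 0.0000

Γ_L=1.000000, Γ_S=-1.000000; launch V₁=10·50/50=10.000000
k=0 src: V=10.0000
k=1 load: inc=10.000000, refl=10.000000·1.000000=10.0000; V=0.000000+10.000000+10.000000=20.0000
k=2 src: inc=10.000000, refl=10.000000·-1.000000=-10.0000; V=10.000000+10.000000+-10.000000=10.0000
k=3 load: inc=-10.000000, refl=-10.000000·1.000000=-10.0000; V=20.000000+-10.000000+-10.000000=0.0000
k=4 src: inc=-10.000000, refl=-10.000000·-1.000000=10.0000; V=10.000000+-10.000000+10.000000=10.0000
k=5 load: inc=10.000000, refl=10.000000·1.000000=10.0000; V=0.000000+10.000000+10.000000=20.0000
k=6 src: inc=10.000000, refl=10.000000·-1.000000=-10.0000; V=10.000000+10.000000+-10.000000=10.0000
k=7 load: inc=-10.000000, refl=-10.000000·1.000000=-10.0000; V=20.000000+-10.000000+-10.000000=0.0000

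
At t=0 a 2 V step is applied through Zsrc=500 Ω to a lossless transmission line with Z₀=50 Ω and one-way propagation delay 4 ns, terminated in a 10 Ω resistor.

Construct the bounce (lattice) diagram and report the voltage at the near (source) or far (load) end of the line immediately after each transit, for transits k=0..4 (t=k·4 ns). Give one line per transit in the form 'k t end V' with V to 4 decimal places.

0 0 source 0.1818
1 4 load 0.0606
2 8 source -0.0386
3 12 load 0.0275
4 16 source 0.0816

Γ_L=-0.666667, Γ_S=0.818182; launch V₁=2·50/550=0.181818
k=0 src: V=0.1818
k=1 load: inc=0.181818, refl=0.181818·-0.666667=-0.1212; V=0.000000+0.181818+-0.121212=0.0606
k=2 src: inc=-0.121212, refl=-0.121212·0.818182=-0.0992; V=0.181818+-0.121212+-0.099174=-0.0386
k=3 load: inc=-0.099174, refl=-0.099174·-0.666667=0.0661; V=0.060606+-0.099174+0.066116=0.0275
k=4 src: inc=0.066116, refl=0.066116·0.818182=0.0541; V=-0.038567+0.066116+0.054095=0.0816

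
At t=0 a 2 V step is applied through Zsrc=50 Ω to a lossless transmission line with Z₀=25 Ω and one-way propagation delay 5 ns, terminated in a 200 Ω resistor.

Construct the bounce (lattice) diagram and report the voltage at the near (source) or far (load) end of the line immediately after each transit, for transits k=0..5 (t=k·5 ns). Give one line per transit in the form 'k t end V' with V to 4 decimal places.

0 0 source 0.6667
1 5 load 1.1852
2 10 source 1.3580
3 15 load 1.4925
4 20 source 1.5373
5 25 load 1.5721

Γ_L=0.777778, Γ_S=0.333333; launch V₁=2·25/75=0.666667
k=0 src: V=0.6667
k=1 load: inc=0.666667, refl=0.666667·0.777778=0.5185; V=0.000000+0.666667+0.518519=1.1852
k=2 src: inc=0.518519, refl=0.518519·0.333333=0.1728; V=0.666667+0.518519+0.172840=1.3580
k=3 load: inc=0.172840, refl=0.172840·0.777778=0.1344; V=1.185185+0.172840+0.134431=1.4925
k=4 src: inc=0.134431, refl=0.134431·0.333333=0.0448; V=1.358025+0.134431+0.044810=1.5373
k=5 load: inc=0.044810, refl=0.044810·0.777778=0.0349; V=1.492455+0.044810+0.034852=1.5721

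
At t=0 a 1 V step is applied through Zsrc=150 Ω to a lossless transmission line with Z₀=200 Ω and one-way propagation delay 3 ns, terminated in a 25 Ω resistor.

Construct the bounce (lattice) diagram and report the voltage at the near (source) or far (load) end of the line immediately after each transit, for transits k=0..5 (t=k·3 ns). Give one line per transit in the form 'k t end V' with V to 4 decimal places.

Γ_L=-0.777778, Γ_S=-0.142857; launch V₁=1·200/350=0.571429
k=0 src: V=0.5714
k=1 load: inc=0.571429, refl=0.571429·-0.777778=-0.4444; V=0.000000+0.571429+-0.444444=0.1270
k=2 src: inc=-0.444444, refl=-0.444444·-0.142857=0.0635; V=0.571429+-0.444444+0.063492=0.1905
k=3 load: inc=0.063492, refl=0.063492·-0.777778=-0.0494; V=0.126984+0.063492+-0.049383=0.1411
k=4 src: inc=-0.049383, refl=-0.049383·-0.142857=0.0071; V=0.190476+-0.049383+0.007055=0.1481
k=5 load: inc=0.007055, refl=0.007055·-0.777778=-0.0055; V=0.141093+0.007055+-0.005487=0.1427

0 0 source 0.5714
1 3 load 0.1270
2 6 source 0.1905
3 9 load 0.1411
4 12 source 0.1481
5 15 load 0.1427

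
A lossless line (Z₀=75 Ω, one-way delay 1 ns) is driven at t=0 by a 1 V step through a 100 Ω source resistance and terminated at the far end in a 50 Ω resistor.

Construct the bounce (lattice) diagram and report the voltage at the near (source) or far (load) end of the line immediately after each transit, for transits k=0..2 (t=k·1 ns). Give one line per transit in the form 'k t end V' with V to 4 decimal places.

0 0 source 0.4286
1 1 load 0.3429
2 2 source 0.3306

Γ_L=-0.200000, Γ_S=0.142857; launch V₁=1·75/175=0.428571
k=0 src: V=0.4286
k=1 load: inc=0.428571, refl=0.428571·-0.200000=-0.0857; V=0.000000+0.428571+-0.085714=0.3429
k=2 src: inc=-0.085714, refl=-0.085714·0.142857=-0.0122; V=0.428571+-0.085714+-0.012245=0.3306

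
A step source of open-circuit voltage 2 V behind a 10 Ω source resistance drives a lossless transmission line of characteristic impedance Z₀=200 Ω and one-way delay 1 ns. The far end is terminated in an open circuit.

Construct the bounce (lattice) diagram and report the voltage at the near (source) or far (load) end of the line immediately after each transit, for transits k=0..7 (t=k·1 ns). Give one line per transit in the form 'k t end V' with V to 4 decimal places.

Γ_L=1.000000, Γ_S=-0.904762; launch V₁=2·200/210=1.904762
k=0 src: V=1.9048
k=1 load: inc=1.904762, refl=1.904762·1.000000=1.9048; V=0.000000+1.904762+1.904762=3.8095
k=2 src: inc=1.904762, refl=1.904762·-0.904762=-1.7234; V=1.904762+1.904762+-1.723356=2.0862
k=3 load: inc=-1.723356, refl=-1.723356·1.000000=-1.7234; V=3.809524+-1.723356+-1.723356=0.3628
k=4 src: inc=-1.723356, refl=-1.723356·-0.904762=1.5592; V=2.086168+-1.723356+1.559227=1.9220
k=5 load: inc=1.559227, refl=1.559227·1.000000=1.5592; V=0.362812+1.559227+1.559227=3.4813
k=6 src: inc=1.559227, refl=1.559227·-0.904762=-1.4107; V=1.922039+1.559227+-1.410729=2.0705
k=7 load: inc=-1.410729, refl=-1.410729·1.000000=-1.4107; V=3.481266+-1.410729+-1.410729=0.6598

0 0 source 1.9048
1 1 load 3.8095
2 2 source 2.0862
3 3 load 0.3628
4 4 source 1.9220
5 5 load 3.4813
6 6 source 2.0705
7 7 load 0.6598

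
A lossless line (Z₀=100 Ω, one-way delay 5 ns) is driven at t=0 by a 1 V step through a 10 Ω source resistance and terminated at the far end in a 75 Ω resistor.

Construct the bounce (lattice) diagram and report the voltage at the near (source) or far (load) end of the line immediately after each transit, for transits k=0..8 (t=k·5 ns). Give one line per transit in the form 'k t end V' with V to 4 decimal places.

0 0 source 0.9091
1 5 load 0.7792
2 10 source 0.8855
3 15 load 0.8703
4 20 source 0.8827
5 25 load 0.8809
6 30 source 0.8824
7 35 load 0.8822
8 40 source 0.8824

Γ_L=-0.142857, Γ_S=-0.818182; launch V₁=1·100/110=0.909091
k=0 src: V=0.9091
k=1 load: inc=0.909091, refl=0.909091·-0.142857=-0.1299; V=0.000000+0.909091+-0.129870=0.7792
k=2 src: inc=-0.129870, refl=-0.129870·-0.818182=0.1063; V=0.909091+-0.129870+0.106257=0.8855
k=3 load: inc=0.106257, refl=0.106257·-0.142857=-0.0152; V=0.779221+0.106257+-0.015180=0.8703
k=4 src: inc=-0.015180, refl=-0.015180·-0.818182=0.0124; V=0.885478+-0.015180+0.012420=0.8827
k=5 load: inc=0.012420, refl=0.012420·-0.142857=-0.0018; V=0.870299+0.012420+-0.001774=0.8809
k=6 src: inc=-0.001774, refl=-0.001774·-0.818182=0.0015; V=0.882718+-0.001774+0.001452=0.8824
k=7 load: inc=0.001452, refl=0.001452·-0.142857=-0.0002; V=0.880944+0.001452+-0.000207=0.8822
k=8 src: inc=-0.000207, refl=-0.000207·-0.818182=0.0002; V=0.882396+-0.000207+0.000170=0.8824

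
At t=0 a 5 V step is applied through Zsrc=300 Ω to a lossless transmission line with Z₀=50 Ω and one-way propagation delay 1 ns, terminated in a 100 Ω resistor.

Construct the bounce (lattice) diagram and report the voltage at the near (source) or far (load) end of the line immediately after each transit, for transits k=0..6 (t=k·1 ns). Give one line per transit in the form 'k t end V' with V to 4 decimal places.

0 0 source 0.7143
1 1 load 0.9524
2 2 source 1.1224
3 3 load 1.1791
4 4 source 1.2196
5 5 load 1.2331
6 6 source 1.2428

Γ_L=0.333333, Γ_S=0.714286; launch V₁=5·50/350=0.714286
k=0 src: V=0.7143
k=1 load: inc=0.714286, refl=0.714286·0.333333=0.2381; V=0.000000+0.714286+0.238095=0.9524
k=2 src: inc=0.238095, refl=0.238095·0.714286=0.1701; V=0.714286+0.238095+0.170068=1.1224
k=3 load: inc=0.170068, refl=0.170068·0.333333=0.0567; V=0.952381+0.170068+0.056689=1.1791
k=4 src: inc=0.056689, refl=0.056689·0.714286=0.0405; V=1.122449+0.056689+0.040492=1.2196
k=5 load: inc=0.040492, refl=0.040492·0.333333=0.0135; V=1.179138+0.040492+0.013497=1.2331
k=6 src: inc=0.013497, refl=0.013497·0.714286=0.0096; V=1.219631+0.013497+0.009641=1.2428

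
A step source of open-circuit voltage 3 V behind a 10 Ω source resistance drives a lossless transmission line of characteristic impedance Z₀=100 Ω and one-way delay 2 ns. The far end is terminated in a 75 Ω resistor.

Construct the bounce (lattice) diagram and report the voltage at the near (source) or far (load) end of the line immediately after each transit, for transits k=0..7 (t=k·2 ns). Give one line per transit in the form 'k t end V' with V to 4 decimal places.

Γ_L=-0.142857, Γ_S=-0.818182; launch V₁=3·100/110=2.727273
k=0 src: V=2.7273
k=1 load: inc=2.727273, refl=2.727273·-0.142857=-0.3896; V=0.000000+2.727273+-0.389610=2.3377
k=2 src: inc=-0.389610, refl=-0.389610·-0.818182=0.3188; V=2.727273+-0.389610+0.318772=2.6564
k=3 load: inc=0.318772, refl=0.318772·-0.142857=-0.0455; V=2.337662+0.318772+-0.045539=2.6109
k=4 src: inc=-0.045539, refl=-0.045539·-0.818182=0.0373; V=2.656434+-0.045539+0.037259=2.6482
k=5 load: inc=0.037259, refl=0.037259·-0.142857=-0.0053; V=2.610896+0.037259+-0.005323=2.6428
k=6 src: inc=-0.005323, refl=-0.005323·-0.818182=0.0044; V=2.648155+-0.005323+0.004355=2.6472
k=7 load: inc=0.004355, refl=0.004355·-0.142857=-0.0006; V=2.642832+0.004355+-0.000622=2.6466

0 0 source 2.7273
1 2 load 2.3377
2 4 source 2.6564
3 6 load 2.6109
4 8 source 2.6482
5 10 load 2.6428
6 12 source 2.6472
7 14 load 2.6466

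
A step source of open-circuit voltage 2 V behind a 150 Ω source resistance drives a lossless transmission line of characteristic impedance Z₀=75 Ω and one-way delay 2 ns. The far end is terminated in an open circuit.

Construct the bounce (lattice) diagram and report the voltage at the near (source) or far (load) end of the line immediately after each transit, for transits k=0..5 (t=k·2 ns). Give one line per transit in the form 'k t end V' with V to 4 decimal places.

Γ_L=1.000000, Γ_S=0.333333; launch V₁=2·75/225=0.666667
k=0 src: V=0.6667
k=1 load: inc=0.666667, refl=0.666667·1.000000=0.6667; V=0.000000+0.666667+0.666667=1.3333
k=2 src: inc=0.666667, refl=0.666667·0.333333=0.2222; V=0.666667+0.666667+0.222222=1.5556
k=3 load: inc=0.222222, refl=0.222222·1.000000=0.2222; V=1.333333+0.222222+0.222222=1.7778
k=4 src: inc=0.222222, refl=0.222222·0.333333=0.0741; V=1.555556+0.222222+0.074074=1.8519
k=5 load: inc=0.074074, refl=0.074074·1.000000=0.0741; V=1.777778+0.074074+0.074074=1.9259

0 0 source 0.6667
1 2 load 1.3333
2 4 source 1.5556
3 6 load 1.7778
4 8 source 1.8519
5 10 load 1.9259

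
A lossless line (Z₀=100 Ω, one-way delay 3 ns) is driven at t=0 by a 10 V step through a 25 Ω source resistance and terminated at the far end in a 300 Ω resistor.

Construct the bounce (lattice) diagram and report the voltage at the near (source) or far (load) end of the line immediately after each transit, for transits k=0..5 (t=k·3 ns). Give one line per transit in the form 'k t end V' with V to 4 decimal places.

Γ_L=0.500000, Γ_S=-0.600000; launch V₁=10·100/125=8.000000
k=0 src: V=8.0000
k=1 load: inc=8.000000, refl=8.000000·0.500000=4.0000; V=0.000000+8.000000+4.000000=12.0000
k=2 src: inc=4.000000, refl=4.000000·-0.600000=-2.4000; V=8.000000+4.000000+-2.400000=9.6000
k=3 load: inc=-2.400000, refl=-2.400000·0.500000=-1.2000; V=12.000000+-2.400000+-1.200000=8.4000
k=4 src: inc=-1.200000, refl=-1.200000·-0.600000=0.7200; V=9.600000+-1.200000+0.720000=9.1200
k=5 load: inc=0.720000, refl=0.720000·0.500000=0.3600; V=8.400000+0.720000+0.360000=9.4800

0 0 source 8.0000
1 3 load 12.0000
2 6 source 9.6000
3 9 load 8.4000
4 12 source 9.1200
5 15 load 9.4800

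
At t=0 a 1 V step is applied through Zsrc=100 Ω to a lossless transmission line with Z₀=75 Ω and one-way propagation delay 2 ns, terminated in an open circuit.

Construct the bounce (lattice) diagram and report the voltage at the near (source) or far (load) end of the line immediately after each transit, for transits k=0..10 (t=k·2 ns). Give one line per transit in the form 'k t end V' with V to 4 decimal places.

Γ_L=1.000000, Γ_S=0.142857; launch V₁=1·75/175=0.428571
k=0 src: V=0.4286
k=1 load: inc=0.428571, refl=0.428571·1.000000=0.4286; V=0.000000+0.428571+0.428571=0.8571
k=2 src: inc=0.428571, refl=0.428571·0.142857=0.0612; V=0.428571+0.428571+0.061224=0.9184
k=3 load: inc=0.061224, refl=0.061224·1.000000=0.0612; V=0.857143+0.061224+0.061224=0.9796
k=4 src: inc=0.061224, refl=0.061224·0.142857=0.0087; V=0.918367+0.061224+0.008746=0.9883
k=5 load: inc=0.008746, refl=0.008746·1.000000=0.0087; V=0.979592+0.008746+0.008746=0.9971
k=6 src: inc=0.008746, refl=0.008746·0.142857=0.0012; V=0.988338+0.008746+0.001249=0.9983
k=7 load: inc=0.001249, refl=0.001249·1.000000=0.0012; V=0.997085+0.001249+0.001249=0.9996
k=8 src: inc=0.001249, refl=0.001249·0.142857=0.0002; V=0.998334+0.001249+0.000178=0.9998
k=9 load: inc=0.000178, refl=0.000178·1.000000=0.0002; V=0.999584+0.000178+0.000178=0.9999
k=10 src: inc=0.000178, refl=0.000178·0.142857=0.0000; V=0.999762+0.000178+0.000025=1.0000

0 0 source 0.4286
1 2 load 0.8571
2 4 source 0.9184
3 6 load 0.9796
4 8 source 0.9883
5 10 load 0.9971
6 12 source 0.9983
7 14 load 0.9996
8 16 source 0.9998
9 18 load 0.9999
10 20 source 1.0000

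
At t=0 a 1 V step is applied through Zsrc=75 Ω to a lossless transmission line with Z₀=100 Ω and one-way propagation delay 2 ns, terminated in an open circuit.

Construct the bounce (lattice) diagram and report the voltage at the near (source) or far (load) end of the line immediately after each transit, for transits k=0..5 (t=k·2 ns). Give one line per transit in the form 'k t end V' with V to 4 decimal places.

Γ_L=1.000000, Γ_S=-0.142857; launch V₁=1·100/175=0.571429
k=0 src: V=0.5714
k=1 load: inc=0.571429, refl=0.571429·1.000000=0.5714; V=0.000000+0.571429+0.571429=1.1429
k=2 src: inc=0.571429, refl=0.571429·-0.142857=-0.0816; V=0.571429+0.571429+-0.081633=1.0612
k=3 load: inc=-0.081633, refl=-0.081633·1.000000=-0.0816; V=1.142857+-0.081633+-0.081633=0.9796
k=4 src: inc=-0.081633, refl=-0.081633·-0.142857=0.0117; V=1.061224+-0.081633+0.011662=0.9913
k=5 load: inc=0.011662, refl=0.011662·1.000000=0.0117; V=0.979592+0.011662+0.011662=1.0029

0 0 source 0.5714
1 2 load 1.1429
2 4 source 1.0612
3 6 load 0.9796
4 8 source 0.9913
5 10 load 1.0029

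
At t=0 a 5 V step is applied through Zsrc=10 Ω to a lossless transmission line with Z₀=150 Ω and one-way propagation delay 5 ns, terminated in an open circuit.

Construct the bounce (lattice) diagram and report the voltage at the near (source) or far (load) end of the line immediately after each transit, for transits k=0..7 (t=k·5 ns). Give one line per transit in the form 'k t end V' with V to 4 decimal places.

0 0 source 4.6875
1 5 load 9.3750
2 10 source 5.2734
3 15 load 1.1719
4 20 source 4.7607
5 25 load 8.3496
6 30 source 5.2094
7 35 load 2.0691

Γ_L=1.000000, Γ_S=-0.875000; launch V₁=5·150/160=4.687500
k=0 src: V=4.6875
k=1 load: inc=4.687500, refl=4.687500·1.000000=4.6875; V=0.000000+4.687500+4.687500=9.3750
k=2 src: inc=4.687500, refl=4.687500·-0.875000=-4.1016; V=4.687500+4.687500+-4.101562=5.2734
k=3 load: inc=-4.101562, refl=-4.101562·1.000000=-4.1016; V=9.375000+-4.101562+-4.101562=1.1719
k=4 src: inc=-4.101562, refl=-4.101562·-0.875000=3.5889; V=5.273438+-4.101562+3.588867=4.7607
k=5 load: inc=3.588867, refl=3.588867·1.000000=3.5889; V=1.171875+3.588867+3.588867=8.3496
k=6 src: inc=3.588867, refl=3.588867·-0.875000=-3.1403; V=4.760742+3.588867+-3.140259=5.2094
k=7 load: inc=-3.140259, refl=-3.140259·1.000000=-3.1403; V=8.349609+-3.140259+-3.140259=2.0691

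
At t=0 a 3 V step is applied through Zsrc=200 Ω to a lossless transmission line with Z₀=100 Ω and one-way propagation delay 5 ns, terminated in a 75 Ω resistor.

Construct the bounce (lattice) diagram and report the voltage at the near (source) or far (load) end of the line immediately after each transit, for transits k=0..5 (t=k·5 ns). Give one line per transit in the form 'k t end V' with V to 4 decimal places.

0 0 source 1.0000
1 5 load 0.8571
2 10 source 0.8095
3 15 load 0.8163
4 20 source 0.8186
5 25 load 0.8183

Γ_L=-0.142857, Γ_S=0.333333; launch V₁=3·100/300=1.000000
k=0 src: V=1.0000
k=1 load: inc=1.000000, refl=1.000000·-0.142857=-0.1429; V=0.000000+1.000000+-0.142857=0.8571
k=2 src: inc=-0.142857, refl=-0.142857·0.333333=-0.0476; V=1.000000+-0.142857+-0.047619=0.8095
k=3 load: inc=-0.047619, refl=-0.047619·-0.142857=0.0068; V=0.857143+-0.047619+0.006803=0.8163
k=4 src: inc=0.006803, refl=0.006803·0.333333=0.0023; V=0.809524+0.006803+0.002268=0.8186
k=5 load: inc=0.002268, refl=0.002268·-0.142857=-0.0003; V=0.816327+0.002268+-0.000324=0.8183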